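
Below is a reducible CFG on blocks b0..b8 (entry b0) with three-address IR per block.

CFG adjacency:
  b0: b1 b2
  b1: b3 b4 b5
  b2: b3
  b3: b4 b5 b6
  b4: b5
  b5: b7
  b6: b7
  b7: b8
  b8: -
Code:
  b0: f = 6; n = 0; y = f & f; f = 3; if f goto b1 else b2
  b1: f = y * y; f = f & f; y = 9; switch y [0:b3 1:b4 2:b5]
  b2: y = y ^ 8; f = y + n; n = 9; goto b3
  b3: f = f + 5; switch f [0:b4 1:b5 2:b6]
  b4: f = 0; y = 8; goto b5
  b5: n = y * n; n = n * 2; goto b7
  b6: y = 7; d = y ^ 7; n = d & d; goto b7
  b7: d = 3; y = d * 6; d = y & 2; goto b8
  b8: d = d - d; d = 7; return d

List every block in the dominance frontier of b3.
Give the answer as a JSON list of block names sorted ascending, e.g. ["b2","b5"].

Answer: ["b4", "b5", "b7"]

Analysis:
idom tree: b1←b0 b2←b0 b3←b0 b4←b0 b5←b0 b6←b3 b7←b0 b8←b7
Join-block Dom:
  b3: preds {b1,b2}: {b0,b1} ∩ {b0,b2} = {b0}; idom=b0
  b4: preds {b1,b3}: {b0,b1} ∩ {b0,b3} = {b0}; idom=b0
  b5: preds {b1,b3,b4}: {b0,b1} ∩ {b0,b3} ∩ {b0,b4} = {b0}; idom=b0
  b7: preds {b5,b6}: {b0,b5} ∩ {b0,b3,b6} = {b0}; idom=b0

DF derivation:
  join b3 pred b1: b1 stop@b0
  join b3 pred b2: b2 stop@b0
  join b4 pred b1: b1 stop@b0
  join b4 pred b3: b3 stop@b0
  join b5 pred b1: b1 stop@b0
  join b5 pred b3: b3 stop@b0
  join b5 pred b4: b4 stop@b0
  join b7 pred b5: b5 stop@b0
  join b7 pred b6: b6→b3 stop@b0
  b0 → ∅
  b1 → {b3,b4,b5}
  b2 → {b3}
  b3 → {b4,b5,b7}
  b4 → {b5}
  b5 → {b7}
  b6 → {b7}
  b7 → ∅
  b8 → ∅

DF(b3) = ["b4", "b5", "b7"]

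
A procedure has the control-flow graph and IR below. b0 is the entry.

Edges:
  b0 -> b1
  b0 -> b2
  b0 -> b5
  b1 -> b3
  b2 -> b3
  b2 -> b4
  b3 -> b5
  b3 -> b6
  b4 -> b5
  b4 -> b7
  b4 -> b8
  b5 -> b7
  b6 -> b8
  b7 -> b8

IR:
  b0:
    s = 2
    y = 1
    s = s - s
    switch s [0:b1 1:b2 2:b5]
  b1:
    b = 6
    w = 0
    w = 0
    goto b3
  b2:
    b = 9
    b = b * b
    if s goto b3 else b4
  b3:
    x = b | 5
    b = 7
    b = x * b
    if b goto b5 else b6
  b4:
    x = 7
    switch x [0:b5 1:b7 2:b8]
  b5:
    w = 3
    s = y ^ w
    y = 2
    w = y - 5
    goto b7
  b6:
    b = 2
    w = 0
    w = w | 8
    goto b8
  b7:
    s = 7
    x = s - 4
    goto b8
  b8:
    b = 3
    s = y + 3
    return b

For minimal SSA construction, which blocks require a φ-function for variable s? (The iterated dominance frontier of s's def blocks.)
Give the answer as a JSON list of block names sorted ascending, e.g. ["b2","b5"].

Answer: ["b7", "b8"]

Working:
idom tree: b1←b0 b2←b0 b3←b0 b4←b2 b5←b0 b6←b3 b7←b0 b8←b0
Join-block Dom:
  b3: preds {b1,b2}: {b0,b1} ∩ {b0,b2} = {b0}; idom=b0
  b5: preds {b0,b3,b4}: {b0} ∩ {b0,b3} ∩ {b0,b2,b4} = {b0}; idom=b0
  b7: preds {b4,b5}: {b0,b2,b4} ∩ {b0,b5} = {b0}; idom=b0
  b8: preds {b4,b6,b7}: {b0,b2,b4} ∩ {b0,b3,b6} ∩ {b0,b7} = {b0}; idom=b0

Frontier:
  join b3 pred b1: b1 stop@b0
  join b3 pred b2: b2 stop@b0
  join b5 pred b0: · stop@b0
  join b5 pred b3: b3 stop@b0
  join b5 pred b4: b4→b2 stop@b0
  join b7 pred b4: b4→b2 stop@b0
  join b7 pred b5: b5 stop@b0
  join b8 pred b4: b4→b2 stop@b0
  join b8 pred b6: b6→b3 stop@b0
  join b8 pred b7: b7 stop@b0
  b0 → ∅
  b1 → {b3}
  b2 → {b3,b5,b7,b8}
  b3 → {b5,b8}
  b4 → {b5,b7,b8}
  b5 → {b7}
  b6 → {b8}
  b7 → {b8}
  b8 → ∅

φ for s: defs {b0,b5,b7,b8}
  DF⁺ = {b7,b8}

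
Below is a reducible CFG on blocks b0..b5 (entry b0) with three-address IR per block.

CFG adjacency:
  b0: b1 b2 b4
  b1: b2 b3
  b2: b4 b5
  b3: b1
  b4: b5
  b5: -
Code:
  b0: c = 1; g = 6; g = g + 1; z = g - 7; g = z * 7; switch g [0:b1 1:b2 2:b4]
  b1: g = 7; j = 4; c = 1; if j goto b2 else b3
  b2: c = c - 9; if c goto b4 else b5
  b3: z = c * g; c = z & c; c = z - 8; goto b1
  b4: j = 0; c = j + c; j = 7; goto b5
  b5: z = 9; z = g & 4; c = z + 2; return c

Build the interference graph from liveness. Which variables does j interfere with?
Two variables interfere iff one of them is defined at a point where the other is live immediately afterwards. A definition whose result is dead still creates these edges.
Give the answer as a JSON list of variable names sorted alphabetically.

Per-block:
  b0: {c,g,z} / ∅
  b1: {c,g,j} / ∅
  b2: {c} / {c}
  b3: {c,z} / {c,g}
  b4: {c,j} / {c}
  b5: {c,z} / {g}

Live sets:
  b0: in=∅ out={c,g}
  b1: in=∅ out={c,g}
  b2: in={c,g} out={c,g}
  b3: in={c,g} out=∅
  b4: in={c,g} out={g}
  b5: in={g} out=∅

Interference:
  c: {g,j,z}
  g: {c,j,z}
  j: {c,g}
  z: {c,g}

N(j) = ["c", "g"]

Answer: ["c", "g"]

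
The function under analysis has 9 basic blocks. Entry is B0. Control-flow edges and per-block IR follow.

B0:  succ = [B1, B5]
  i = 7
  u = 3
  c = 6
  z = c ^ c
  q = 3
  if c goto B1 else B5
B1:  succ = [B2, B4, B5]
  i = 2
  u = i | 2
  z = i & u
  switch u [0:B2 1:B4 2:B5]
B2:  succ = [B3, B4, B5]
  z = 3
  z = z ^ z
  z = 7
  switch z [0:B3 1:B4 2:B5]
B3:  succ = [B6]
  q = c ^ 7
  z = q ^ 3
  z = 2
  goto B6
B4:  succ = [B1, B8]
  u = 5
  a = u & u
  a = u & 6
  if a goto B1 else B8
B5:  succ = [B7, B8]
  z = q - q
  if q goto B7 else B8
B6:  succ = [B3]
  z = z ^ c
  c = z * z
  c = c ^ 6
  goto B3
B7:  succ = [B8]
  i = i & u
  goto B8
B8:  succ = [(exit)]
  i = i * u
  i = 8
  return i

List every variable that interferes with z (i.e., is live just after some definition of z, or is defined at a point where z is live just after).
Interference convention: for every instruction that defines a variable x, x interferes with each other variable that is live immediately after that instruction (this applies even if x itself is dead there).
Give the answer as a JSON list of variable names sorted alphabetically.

def/use:
  B0 def {c,i,q,u,z} use ∅
  B1 def {i,u,z} use ∅
  B2 def {z} use ∅
  B3 def {q,z} use {c}
  B4 def {a,u} use ∅
  B5 def {z} use {q}
  B6 def {c,z} use {c,z}
  B7 def {i} use {i,u}
  B8 def {i} use {i,u}

Live sets:
  live B0: ∅→{c,i,q,u}
  live B1: {c,q}→{c,i,q,u}
  live B2: {c,i,q,u}→{c,i,q,u}
  live B3: {c}→{c,z}
  live B4: {c,i,q}→{c,i,q,u}
  live B5: {i,q,u}→{i,u}
  live B6: {c,z}→{c}
  live B7: {i,u}→{i,u}
  live B8: {i,u}→∅

Conflict graph:
  a↔{c,i,q,u}
  c↔{a,i,q,u,z}
  i↔{a,c,q,u,z}
  q↔{a,c,i,u,z}
  u↔{a,c,i,q,z}
  z↔{c,i,q,u}

N(z) = ["c", "i", "q", "u"]

Answer: ["c", "i", "q", "u"]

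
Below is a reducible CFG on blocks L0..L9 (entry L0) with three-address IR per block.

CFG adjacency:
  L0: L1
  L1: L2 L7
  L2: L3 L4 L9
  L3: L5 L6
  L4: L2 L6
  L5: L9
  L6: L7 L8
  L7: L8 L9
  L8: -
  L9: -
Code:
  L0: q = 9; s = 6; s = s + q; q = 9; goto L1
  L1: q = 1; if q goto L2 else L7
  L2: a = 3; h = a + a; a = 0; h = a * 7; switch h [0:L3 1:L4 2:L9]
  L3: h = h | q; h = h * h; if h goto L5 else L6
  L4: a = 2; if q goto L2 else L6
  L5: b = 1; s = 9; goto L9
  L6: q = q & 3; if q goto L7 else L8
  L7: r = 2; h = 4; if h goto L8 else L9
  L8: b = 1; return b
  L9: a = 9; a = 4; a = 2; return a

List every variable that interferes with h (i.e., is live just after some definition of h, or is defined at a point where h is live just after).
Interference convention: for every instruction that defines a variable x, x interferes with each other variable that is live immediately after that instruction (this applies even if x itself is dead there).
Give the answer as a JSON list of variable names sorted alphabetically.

Block summaries:
  L0: {q,s} / ∅
  L1: {q} / ∅
  L2: {a,h} / ∅
  L3: {h} / {h,q}
  L4: {a} / {q}
  L5: {b,s} / ∅
  L6: {q} / {q}
  L7: {h,r} / ∅
  L8: {b} / ∅
  L9: {a} / ∅

Backward fixpoint:
  L0: in=∅ out=∅
  L1: in=∅ out={q}
  L2: in={q} out={h,q}
  L3: in={h,q} out={q}
  L4: in={q} out={q}
  L5: in=∅ out=∅
  L6: in={q} out=∅
  L7: in=∅ out=∅
  L8: in=∅ out=∅
  L9: in=∅ out=∅

Interference:
  a — {q}
  b — ∅
  h — {q}
  q — {a,h,s}
  r — ∅
  s — {q}

N(h) = ["q"]

Answer: ["q"]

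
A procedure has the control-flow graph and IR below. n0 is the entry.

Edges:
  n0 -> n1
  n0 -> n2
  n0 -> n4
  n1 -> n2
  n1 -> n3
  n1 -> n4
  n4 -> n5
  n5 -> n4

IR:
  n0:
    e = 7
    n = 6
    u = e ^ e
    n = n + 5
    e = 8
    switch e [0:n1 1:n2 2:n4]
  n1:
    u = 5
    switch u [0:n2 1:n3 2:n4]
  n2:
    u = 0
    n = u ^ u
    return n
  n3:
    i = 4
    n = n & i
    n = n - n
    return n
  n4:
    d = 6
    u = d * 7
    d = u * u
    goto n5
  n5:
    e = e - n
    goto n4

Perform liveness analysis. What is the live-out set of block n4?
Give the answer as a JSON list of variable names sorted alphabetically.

Answer: ["e", "n"]

Analysis:
Block summaries:
  n0: def={e,n,u} ue=∅
  n1: def={u} ue=∅
  n2: def={n,u} ue=∅
  n3: def={i,n} ue={n}
  n4: def={d,u} ue=∅
  n5: def={e} ue={e,n}

Liveness:
  n0: in=∅ out={e,n}
  n1: in={e,n} out={e,n}
  n2: in=∅ out=∅
  n3: in={n} out=∅
  n4: in={e,n} out={e,n}
  n5: in={e,n} out={e,n}

live-out(n4) = ["e", "n"]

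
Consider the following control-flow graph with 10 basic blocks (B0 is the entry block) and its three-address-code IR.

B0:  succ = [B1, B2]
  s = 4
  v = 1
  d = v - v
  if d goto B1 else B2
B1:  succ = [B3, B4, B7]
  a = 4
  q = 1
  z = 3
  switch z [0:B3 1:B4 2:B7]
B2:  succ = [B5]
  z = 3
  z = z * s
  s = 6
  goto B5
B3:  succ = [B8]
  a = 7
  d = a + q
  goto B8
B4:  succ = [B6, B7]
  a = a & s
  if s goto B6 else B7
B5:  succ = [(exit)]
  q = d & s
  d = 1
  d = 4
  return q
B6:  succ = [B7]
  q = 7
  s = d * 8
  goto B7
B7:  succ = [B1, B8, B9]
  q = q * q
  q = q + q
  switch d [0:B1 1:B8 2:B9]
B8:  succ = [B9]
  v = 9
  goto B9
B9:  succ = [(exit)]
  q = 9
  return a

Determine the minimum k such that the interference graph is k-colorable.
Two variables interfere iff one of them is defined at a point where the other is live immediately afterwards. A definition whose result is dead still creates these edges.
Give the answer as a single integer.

Answer: 5

Working:
Per-block:
  B0: def={d,s,v} ue=∅
  B1: def={a,q,z} ue=∅
  B2: def={s,z} ue={s}
  B3: def={a,d} ue={q}
  B4: def={a} ue={a,s}
  B5: def={d,q} ue={d,s}
  B6: def={q,s} ue={d}
  B7: def={q} ue={d,q}
  B8: def={v} ue=∅
  B9: def={q} ue={a}

Backward fixpoint:
  B0 li=∅ lo={d,s}
  B1 li={d,s} lo={a,d,q,s}
  B2 li={d,s} lo={d,s}
  B3 li={q} lo={a}
  B4 li={a,d,q,s} lo={a,d,q,s}
  B5 li={d,s} lo=∅
  B6 li={a,d} lo={a,d,q,s}
  B7 li={a,d,q,s} lo={a,d,s}
  B8 li={a} lo={a}
  B9 li={a} lo=∅

Conflict graph:
  a↔{d,q,s,v,z}
  d↔{a,q,s,z}
  q↔{a,d,s,z}
  s↔{a,d,q,v,z}
  v↔{a,s}
  z↔{a,d,q,s}

Chromatic number:
  {a,d,q,s,z} pairwise interfere (5-clique) ⇒ χ ≥ 5
  assign a→c0 d→c2 q→c3 s→c1 v→c2 z→c4 — no edge inside a register ⇒ χ ≤ 5
  χ = 5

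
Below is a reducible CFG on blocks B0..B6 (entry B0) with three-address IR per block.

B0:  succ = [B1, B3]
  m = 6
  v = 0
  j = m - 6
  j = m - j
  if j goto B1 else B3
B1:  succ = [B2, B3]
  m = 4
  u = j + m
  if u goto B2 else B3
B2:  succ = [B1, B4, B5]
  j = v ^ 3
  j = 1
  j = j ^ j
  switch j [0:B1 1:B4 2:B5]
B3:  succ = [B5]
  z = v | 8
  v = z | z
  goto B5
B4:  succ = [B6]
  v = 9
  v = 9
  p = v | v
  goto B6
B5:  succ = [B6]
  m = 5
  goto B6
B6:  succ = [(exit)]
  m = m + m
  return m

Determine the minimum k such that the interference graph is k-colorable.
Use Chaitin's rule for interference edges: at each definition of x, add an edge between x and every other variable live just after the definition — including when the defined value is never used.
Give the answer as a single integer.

Answer: 3

Derivation:
Per-block:
  B0: def={j,m,v} ue=∅
  B1: def={m,u} ue={j}
  B2: def={j} ue={v}
  B3: def={v,z} ue={v}
  B4: def={p,v} ue=∅
  B5: def={m} ue=∅
  B6: def={m} ue={m}

Backward fixpoint:
  live B0: ∅→{j,v}
  live B1: {j,v}→{m,v}
  live B2: {m,v}→{j,m,v}
  live B3: {v}→∅
  live B4: {m}→{m}
  live B5: ∅→{m}
  live B6: {m}→∅

Conflict graph:
  j↔{m,v}
  m↔{j,p,u,v}
  p↔{m}
  u↔{m,v}
  v↔{j,m,u}
  z↔∅

Chromatic number:
  {j,m,v} pairwise interfere (3-clique) ⇒ χ ≥ 3
  3-colouring: R0={m,z}  R1={p,v}  R2={j,u}
  χ = 3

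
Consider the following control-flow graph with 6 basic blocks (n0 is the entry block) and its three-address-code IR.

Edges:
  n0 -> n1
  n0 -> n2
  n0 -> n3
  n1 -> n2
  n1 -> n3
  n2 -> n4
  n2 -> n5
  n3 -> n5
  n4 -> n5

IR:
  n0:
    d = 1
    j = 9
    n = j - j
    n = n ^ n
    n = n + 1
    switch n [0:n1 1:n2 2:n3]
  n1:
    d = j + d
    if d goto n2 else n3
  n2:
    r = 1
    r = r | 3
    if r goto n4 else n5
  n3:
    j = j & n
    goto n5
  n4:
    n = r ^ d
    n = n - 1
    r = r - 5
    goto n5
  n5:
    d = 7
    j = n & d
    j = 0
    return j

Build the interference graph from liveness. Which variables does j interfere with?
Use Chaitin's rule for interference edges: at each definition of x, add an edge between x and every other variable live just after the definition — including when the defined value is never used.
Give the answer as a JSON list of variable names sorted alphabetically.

Block summaries:
  n0: {d,j,n} / ∅
  n1: {d} / {d,j}
  n2: {r} / ∅
  n3: {j} / {j,n}
  n4: {n,r} / {d,r}
  n5: {d,j} / {n}

Backward fixpoint:
  live n0: ∅→{d,j,n}
  live n1: {d,j,n}→{d,j,n}
  live n2: {d,n}→{d,n,r}
  live n3: {j,n}→{n}
  live n4: {d,r}→{n}
  live n5: {n}→∅

Interfere edges:
  d↔{j,n,r}
  j↔{d,n}
  n↔{d,j,r}
  r↔{d,n}

N(j) = ["d", "n"]

Answer: ["d", "n"]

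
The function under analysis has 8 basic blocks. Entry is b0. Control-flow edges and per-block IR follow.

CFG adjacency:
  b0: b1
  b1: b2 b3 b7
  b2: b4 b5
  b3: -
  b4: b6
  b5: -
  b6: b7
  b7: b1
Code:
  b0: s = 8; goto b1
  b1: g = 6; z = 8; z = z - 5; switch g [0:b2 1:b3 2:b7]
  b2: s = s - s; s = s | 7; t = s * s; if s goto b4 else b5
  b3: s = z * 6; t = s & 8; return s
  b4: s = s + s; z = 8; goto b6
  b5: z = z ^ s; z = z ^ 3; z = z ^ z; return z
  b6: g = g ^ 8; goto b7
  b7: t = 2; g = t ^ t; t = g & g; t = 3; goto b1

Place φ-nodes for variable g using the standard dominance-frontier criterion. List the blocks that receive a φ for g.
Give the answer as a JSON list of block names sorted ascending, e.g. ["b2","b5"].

Answer: ["b1", "b7"]

Analysis:
idom tree: b1←b0 b2←b1 b3←b1 b4←b2 b5←b2 b6←b4 b7←b1
Join-block Dom:
  b1: preds {b0,b7}: {b0} ∩ {b0,b1,b7} = {b0}; idom=b0
  b7: preds {b1,b6}: {b0,b1} ∩ {b0,b1,b2,b4,b6} = {b0,b1}; idom=b1

DF walk-up:
  join b1 pred b0: · stop@b0
  join b1 pred b7: b7→b1 stop@b0
  join b7 pred b1: · stop@b1
  join b7 pred b6: b6→b4→b2 stop@b1
  b0: DF=∅
  b1: DF={b1}
  b2: DF={b7}
  b3: DF=∅
  b4: DF={b7}
  b5: DF=∅
  b6: DF={b7}
  b7: DF={b1}

φ for g: defs {b1,b6,b7}
  DF⁺ = {b1,b7}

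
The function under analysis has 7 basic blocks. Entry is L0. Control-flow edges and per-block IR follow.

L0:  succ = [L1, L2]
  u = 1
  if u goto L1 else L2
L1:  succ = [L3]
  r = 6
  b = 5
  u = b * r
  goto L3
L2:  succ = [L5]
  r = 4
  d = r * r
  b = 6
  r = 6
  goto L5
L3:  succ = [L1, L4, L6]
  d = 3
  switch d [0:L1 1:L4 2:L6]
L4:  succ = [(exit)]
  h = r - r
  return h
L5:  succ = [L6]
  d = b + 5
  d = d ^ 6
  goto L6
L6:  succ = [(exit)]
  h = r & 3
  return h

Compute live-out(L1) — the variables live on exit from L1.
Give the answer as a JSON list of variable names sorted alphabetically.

def/use:
  L0: def={u} ue=∅
  L1: def={b,r,u} ue=∅
  L2: def={b,d,r} ue=∅
  L3: def={d} ue=∅
  L4: def={h} ue={r}
  L5: def={d} ue={b}
  L6: def={h} ue={r}

Liveness:
  L0 li=∅ lo=∅
  L1 li=∅ lo={r}
  L2 li=∅ lo={b,r}
  L3 li={r} lo={r}
  L4 li={r} lo=∅
  L5 li={b,r} lo={r}
  L6 li={r} lo=∅

live-out(L1) = ["r"]

Answer: ["r"]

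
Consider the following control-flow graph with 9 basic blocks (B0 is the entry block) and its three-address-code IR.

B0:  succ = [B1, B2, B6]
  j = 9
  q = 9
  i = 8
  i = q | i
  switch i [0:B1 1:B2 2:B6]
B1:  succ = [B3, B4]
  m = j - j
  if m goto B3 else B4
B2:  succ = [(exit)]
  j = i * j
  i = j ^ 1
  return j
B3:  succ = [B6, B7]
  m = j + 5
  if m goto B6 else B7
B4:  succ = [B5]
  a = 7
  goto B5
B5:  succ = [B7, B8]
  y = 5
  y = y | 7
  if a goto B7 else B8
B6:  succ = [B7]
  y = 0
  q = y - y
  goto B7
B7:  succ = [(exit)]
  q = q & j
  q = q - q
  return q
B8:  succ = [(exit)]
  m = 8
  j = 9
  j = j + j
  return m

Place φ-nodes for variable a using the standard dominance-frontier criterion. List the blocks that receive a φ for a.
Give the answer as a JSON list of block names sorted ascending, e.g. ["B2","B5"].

idom tree: B1←B0 B2←B0 B3←B1 B4←B1 B5←B4 B6←B0 B7←B0 B8←B5
Dom at joins:
  B6: preds {B0,B3}: {B0} ∩ {B0,B1,B3} = {B0}; idom=B0
  B7: preds {B3,B5,B6}: {B0,B1,B3} ∩ {B0,B1,B4,B5} ∩ {B0,B6} = {B0}; idom=B0

Frontier:
  B6←B0: walk · to B0
  B6←B3: walk B3→B1 to B0
  B7←B3: walk B3→B1 to B0
  B7←B5: walk B5→B4→B1 to B0
  B7←B6: walk B6 to B0
  B0 → ∅
  B1 → {B6,B7}
  B2 → ∅
  B3 → {B6,B7}
  B4 → {B7}
  B5 → {B7}
  B6 → {B7}
  B7 → ∅
  B8 → ∅

φ for a: defs {B4}
  DF⁺ = {B7}

Answer: ["B7"]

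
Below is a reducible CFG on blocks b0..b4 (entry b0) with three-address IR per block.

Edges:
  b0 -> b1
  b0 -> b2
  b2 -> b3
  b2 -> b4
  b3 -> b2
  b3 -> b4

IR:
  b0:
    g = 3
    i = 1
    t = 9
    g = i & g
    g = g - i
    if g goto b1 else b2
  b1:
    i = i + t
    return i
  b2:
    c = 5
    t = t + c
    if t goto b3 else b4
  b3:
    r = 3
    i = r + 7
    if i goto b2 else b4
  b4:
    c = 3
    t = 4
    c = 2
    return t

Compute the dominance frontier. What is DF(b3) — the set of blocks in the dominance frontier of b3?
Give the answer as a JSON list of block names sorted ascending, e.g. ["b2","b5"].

idom tree: b1←b0 b2←b0 b3←b2 b4←b2
Dom∩ at merges:
  b2: preds {b0,b3}: {b0} ∩ {b0,b2,b3} = {b0}; idom=b0
  b4: preds {b2,b3}: {b0,b2} ∩ {b0,b2,b3} = {b0,b2}; idom=b2

DF walk-up:
  join b2 pred b0: · stop@b0
  join b2 pred b3: b3→b2 stop@b0
  join b4 pred b2: · stop@b2
  join b4 pred b3: b3 stop@b2
  b0 → ∅
  b1 → ∅
  b2 → {b2}
  b3 → {b2,b4}
  b4 → ∅

DF(b3) = ["b2", "b4"]

Answer: ["b2", "b4"]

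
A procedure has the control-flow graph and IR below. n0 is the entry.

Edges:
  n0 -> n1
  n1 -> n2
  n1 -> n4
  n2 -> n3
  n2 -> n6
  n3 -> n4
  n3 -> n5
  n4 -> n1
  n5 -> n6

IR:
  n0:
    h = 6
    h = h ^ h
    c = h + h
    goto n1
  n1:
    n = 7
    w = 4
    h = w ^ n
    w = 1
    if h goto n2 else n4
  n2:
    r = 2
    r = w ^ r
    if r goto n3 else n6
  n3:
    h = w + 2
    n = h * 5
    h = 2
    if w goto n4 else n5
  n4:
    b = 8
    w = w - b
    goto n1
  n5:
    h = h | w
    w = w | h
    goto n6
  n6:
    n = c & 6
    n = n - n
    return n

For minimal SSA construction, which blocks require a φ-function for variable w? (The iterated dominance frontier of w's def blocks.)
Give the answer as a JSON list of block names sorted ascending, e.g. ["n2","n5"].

idom tree: n1←n0 n2←n1 n3←n2 n4←n1 n5←n3 n6←n2
Dom∩ at merges:
  n1: preds {n0,n4}: {n0} ∩ {n0,n1,n4} = {n0}; idom=n0
  n4: preds {n1,n3}: {n0,n1} ∩ {n0,n1,n2,n3} = {n0,n1}; idom=n1
  n6: preds {n2,n5}: {n0,n1,n2} ∩ {n0,n1,n2,n3,n5} = {n0,n1,n2}; idom=n2

Frontier:
  join n1 pred n0: · stop@n0
  join n1 pred n4: n4→n1 stop@n0
  join n4 pred n1: · stop@n1
  join n4 pred n3: n3→n2 stop@n1
  join n6 pred n2: · stop@n2
  join n6 pred n5: n5→n3 stop@n2
  n0: DF=∅
  n1: DF={n1}
  n2: DF={n4}
  n3: DF={n4,n6}
  n4: DF={n1}
  n5: DF={n6}
  n6: DF=∅

φ for w: defs {n1,n4,n5}
  DF⁺ = {n1,n6}

Answer: ["n1", "n6"]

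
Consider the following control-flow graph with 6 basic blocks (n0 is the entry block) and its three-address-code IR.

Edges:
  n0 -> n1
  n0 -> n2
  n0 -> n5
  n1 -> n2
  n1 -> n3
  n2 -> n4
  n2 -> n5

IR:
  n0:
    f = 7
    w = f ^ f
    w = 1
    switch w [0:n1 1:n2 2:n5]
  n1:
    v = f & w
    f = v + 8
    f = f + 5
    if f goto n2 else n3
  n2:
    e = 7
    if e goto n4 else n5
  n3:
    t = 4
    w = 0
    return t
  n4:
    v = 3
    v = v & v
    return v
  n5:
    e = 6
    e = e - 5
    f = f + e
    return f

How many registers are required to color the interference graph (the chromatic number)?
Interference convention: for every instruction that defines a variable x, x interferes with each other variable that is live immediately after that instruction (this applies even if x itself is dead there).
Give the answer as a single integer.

Block summaries:
  n0: {f,w} / ∅
  n1: {f,v} / {f,w}
  n2: {e} / ∅
  n3: {t,w} / ∅
  n4: {v} / ∅
  n5: {e,f} / {f}

Backward fixpoint:
  n0: in=∅ out={f,w}
  n1: in={f,w} out={f}
  n2: in={f} out={f}
  n3: in=∅ out=∅
  n4: in=∅ out=∅
  n5: in={f} out=∅

Conflict graph:
  e: {f}
  f: {e,w}
  t: {w}
  v: ∅
  w: {f,t}

Registers:
  clique {e,f} ⇒ need ≥ 2
  assign e→c1 f→c0 t→c0 v→c0 w→c1 — no edge inside a register ⇒ χ ≤ 2
  χ = 2

Answer: 2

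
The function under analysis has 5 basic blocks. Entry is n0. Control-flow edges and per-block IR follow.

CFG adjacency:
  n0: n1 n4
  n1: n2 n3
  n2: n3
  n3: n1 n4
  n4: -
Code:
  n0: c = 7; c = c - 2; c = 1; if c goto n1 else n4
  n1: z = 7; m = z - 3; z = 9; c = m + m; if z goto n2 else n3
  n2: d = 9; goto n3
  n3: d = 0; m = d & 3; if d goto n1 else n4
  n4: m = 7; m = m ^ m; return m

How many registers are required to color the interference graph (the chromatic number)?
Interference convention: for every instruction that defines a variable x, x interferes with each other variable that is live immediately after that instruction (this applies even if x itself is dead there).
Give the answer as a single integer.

def/use:
  n0: {c} / ∅
  n1: {c,m,z} / ∅
  n2: {d} / ∅
  n3: {d,m} / ∅
  n4: {m} / ∅

Live sets:
  n0: in=∅ out=∅
  n1: in=∅ out=∅
  n2: in=∅ out=∅
  n3: in=∅ out=∅
  n4: in=∅ out=∅

Interfere edges:
  c↔{z}
  d↔{m}
  m↔{d,z}
  z↔{c,m}

Registers:
  clique {c,z} ⇒ need ≥ 2
  2-colouring: c0={c,m}  c1={d,z}
  χ = 2

Answer: 2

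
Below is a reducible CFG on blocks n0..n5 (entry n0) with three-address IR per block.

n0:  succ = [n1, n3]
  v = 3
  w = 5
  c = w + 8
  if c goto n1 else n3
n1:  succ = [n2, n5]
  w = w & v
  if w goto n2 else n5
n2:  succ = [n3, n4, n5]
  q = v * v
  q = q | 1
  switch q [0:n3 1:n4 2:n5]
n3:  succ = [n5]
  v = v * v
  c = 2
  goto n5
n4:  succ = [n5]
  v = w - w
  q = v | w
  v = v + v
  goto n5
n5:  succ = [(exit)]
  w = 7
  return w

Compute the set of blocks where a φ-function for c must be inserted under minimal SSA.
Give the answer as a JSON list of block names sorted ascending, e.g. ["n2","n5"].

idom tree: n1←n0 n2←n1 n3←n0 n4←n2 n5←n0
Dom at joins:
  n3: preds {n0,n2}: {n0} ∩ {n0,n1,n2} = {n0}; idom=n0
  n5: preds {n1,n2,n3,n4}: {n0,n1} ∩ {n0,n1,n2} ∩ {n0,n3} ∩ {n0,n1,n2,n4} = {n0}; idom=n0

DF walk-up:
  n3←n0: walk · to n0
  n3←n2: walk n2→n1 to n0
  n5←n1: walk n1 to n0
  n5←n2: walk n2→n1 to n0
  n5←n3: walk n3 to n0
  n5←n4: walk n4→n2→n1 to n0
  n0 → ∅
  n1 → {n3,n5}
  n2 → {n3,n5}
  n3 → {n5}
  n4 → {n5}
  n5 → ∅

φ for c: defs {n0,n3}
  DF⁺ = {n5}

Answer: ["n5"]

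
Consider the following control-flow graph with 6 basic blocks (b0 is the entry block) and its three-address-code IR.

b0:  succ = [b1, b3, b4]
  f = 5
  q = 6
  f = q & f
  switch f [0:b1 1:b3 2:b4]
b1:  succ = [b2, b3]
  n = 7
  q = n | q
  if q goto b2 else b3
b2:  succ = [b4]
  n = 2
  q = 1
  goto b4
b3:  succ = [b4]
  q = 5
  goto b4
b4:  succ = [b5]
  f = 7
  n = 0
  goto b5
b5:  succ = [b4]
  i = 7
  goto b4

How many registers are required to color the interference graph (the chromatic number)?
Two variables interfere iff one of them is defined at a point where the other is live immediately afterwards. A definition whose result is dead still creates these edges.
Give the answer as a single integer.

Block summaries:
  b0: def={f,q} ue=∅
  b1: def={n,q} ue={q}
  b2: def={n,q} ue=∅
  b3: def={q} ue=∅
  b4: def={f,n} ue=∅
  b5: def={i} ue=∅

Live sets:
  live b0: ∅→{q}
  live b1: {q}→∅
  live b2: ∅→∅
  live b3: ∅→∅
  live b4: ∅→∅
  live b5: ∅→∅

Interfere edges:
  f: {q}
  i: ∅
  n: {q}
  q: {f,n}

Colouring:
  {f,q} pairwise interfere (2-clique) ⇒ χ ≥ 2
  assign f→R1 i→R0 n→R1 q→R0 — no edge inside a register ⇒ χ ≤ 2
  χ = 2

Answer: 2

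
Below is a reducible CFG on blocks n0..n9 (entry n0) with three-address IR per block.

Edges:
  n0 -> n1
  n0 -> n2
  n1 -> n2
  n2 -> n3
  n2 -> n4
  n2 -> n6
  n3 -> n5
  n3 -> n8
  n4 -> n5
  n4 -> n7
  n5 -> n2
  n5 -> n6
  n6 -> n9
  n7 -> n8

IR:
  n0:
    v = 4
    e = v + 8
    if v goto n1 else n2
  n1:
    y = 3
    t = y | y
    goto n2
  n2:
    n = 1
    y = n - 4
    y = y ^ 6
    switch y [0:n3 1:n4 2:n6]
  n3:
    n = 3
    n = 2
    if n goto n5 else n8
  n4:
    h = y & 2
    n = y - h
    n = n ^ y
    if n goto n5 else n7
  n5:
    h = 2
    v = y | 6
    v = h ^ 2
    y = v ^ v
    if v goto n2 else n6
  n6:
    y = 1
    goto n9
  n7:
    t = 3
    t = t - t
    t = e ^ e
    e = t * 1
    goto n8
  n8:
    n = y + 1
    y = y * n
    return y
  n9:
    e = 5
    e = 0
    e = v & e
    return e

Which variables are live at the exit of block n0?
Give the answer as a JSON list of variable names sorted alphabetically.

Block summaries:
  n0: {e,v} / ∅
  n1: {t,y} / ∅
  n2: {n,y} / ∅
  n3: {n} / ∅
  n4: {h,n} / {y}
  n5: {h,v,y} / {y}
  n6: {y} / ∅
  n7: {e,t} / {e}
  n8: {n,y} / {y}
  n9: {e} / {v}

Backward fixpoint:
  n0 li=∅ lo={e,v}
  n1 li={e,v} lo={e,v}
  n2 li={e,v} lo={e,v,y}
  n3 li={e,y} lo={e,y}
  n4 li={e,y} lo={e,y}
  n5 li={e,y} lo={e,v}
  n6 li={v} lo={v}
  n7 li={e,y} lo={y}
  n8 li={y} lo=∅
  n9 li={v} lo=∅

live-out(n0) = ["e", "v"]

Answer: ["e", "v"]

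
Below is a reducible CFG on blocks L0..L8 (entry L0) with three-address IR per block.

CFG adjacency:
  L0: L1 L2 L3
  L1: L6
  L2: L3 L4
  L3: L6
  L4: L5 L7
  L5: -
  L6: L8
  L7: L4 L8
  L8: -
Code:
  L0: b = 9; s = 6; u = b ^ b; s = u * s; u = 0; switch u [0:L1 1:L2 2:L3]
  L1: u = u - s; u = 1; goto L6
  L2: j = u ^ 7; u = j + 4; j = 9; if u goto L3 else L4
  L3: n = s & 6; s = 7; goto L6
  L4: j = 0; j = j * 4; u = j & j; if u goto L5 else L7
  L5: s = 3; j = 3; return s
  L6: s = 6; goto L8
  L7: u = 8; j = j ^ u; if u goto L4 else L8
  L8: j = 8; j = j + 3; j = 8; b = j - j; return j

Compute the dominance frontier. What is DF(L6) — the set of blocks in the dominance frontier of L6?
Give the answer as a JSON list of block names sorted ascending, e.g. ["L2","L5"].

Answer: ["L8"]

Analysis:
idom tree: L1←L0 L2←L0 L3←L0 L4←L2 L5←L4 L6←L0 L7←L4 L8←L0
Join-block Dom:
  L3: preds {L0,L2}: {L0} ∩ {L0,L2} = {L0}; idom=L0
  L4: preds {L2,L7}: {L0,L2} ∩ {L0,L2,L4,L7} = {L0,L2}; idom=L2
  L6: preds {L1,L3}: {L0,L1} ∩ {L0,L3} = {L0}; idom=L0
  L8: preds {L6,L7}: {L0,L6} ∩ {L0,L2,L4,L7} = {L0}; idom=L0

DF derivation:
  L3←L0: walk · to L0
  L3←L2: walk L2 to L0
  L4←L2: walk · to L2
  L4←L7: walk L7→L4 to L2
  L6←L1: walk L1 to L0
  L6←L3: walk L3 to L0
  L8←L6: walk L6 to L0
  L8←L7: walk L7→L4→L2 to L0
  DF(L0)=∅
  DF(L1)={L6}
  DF(L2)={L3,L8}
  DF(L3)={L6}
  DF(L4)={L4,L8}
  DF(L5)=∅
  DF(L6)={L8}
  DF(L7)={L4,L8}
  DF(L8)=∅

DF(L6) = ["L8"]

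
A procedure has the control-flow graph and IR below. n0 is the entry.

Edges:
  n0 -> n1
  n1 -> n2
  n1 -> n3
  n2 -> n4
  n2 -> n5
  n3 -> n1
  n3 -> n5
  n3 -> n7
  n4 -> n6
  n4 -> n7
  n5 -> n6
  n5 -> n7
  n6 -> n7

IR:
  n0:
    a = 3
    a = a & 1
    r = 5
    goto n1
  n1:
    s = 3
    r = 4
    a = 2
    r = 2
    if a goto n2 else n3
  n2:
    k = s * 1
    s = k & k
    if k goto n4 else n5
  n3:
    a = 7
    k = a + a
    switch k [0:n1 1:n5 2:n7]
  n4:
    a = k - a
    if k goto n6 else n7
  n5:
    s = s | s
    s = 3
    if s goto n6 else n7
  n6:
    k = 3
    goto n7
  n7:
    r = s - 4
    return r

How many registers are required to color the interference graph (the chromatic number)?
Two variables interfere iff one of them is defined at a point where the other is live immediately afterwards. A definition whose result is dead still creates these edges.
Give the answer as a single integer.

Answer: 3

Derivation:
def/use:
  n0 def {a,r} use ∅
  n1 def {a,r,s} use ∅
  n2 def {k,s} use {s}
  n3 def {a,k} use ∅
  n4 def {a} use {a,k}
  n5 def {s} use {s}
  n6 def {k} use ∅
  n7 def {r} use {s}

Backward fixpoint:
  n0 li=∅ lo=∅
  n1 li=∅ lo={a,s}
  n2 li={a,s} lo={a,k,s}
  n3 li={s} lo={s}
  n4 li={a,k,s} lo={s}
  n5 li={s} lo={s}
  n6 li={s} lo={s}
  n7 li={s} lo=∅

Conflict graph:
  a↔{k,r,s}
  k↔{a,s}
  r↔{a,s}
  s↔{a,k,r}

Colouring:
  lower bound: {a,k,s} mutually conflict ⇒ χ ≥ 3
  assign a→r0 k→r2 r→r2 s→r1 — no edge inside a register ⇒ χ ≤ 3
  χ = 3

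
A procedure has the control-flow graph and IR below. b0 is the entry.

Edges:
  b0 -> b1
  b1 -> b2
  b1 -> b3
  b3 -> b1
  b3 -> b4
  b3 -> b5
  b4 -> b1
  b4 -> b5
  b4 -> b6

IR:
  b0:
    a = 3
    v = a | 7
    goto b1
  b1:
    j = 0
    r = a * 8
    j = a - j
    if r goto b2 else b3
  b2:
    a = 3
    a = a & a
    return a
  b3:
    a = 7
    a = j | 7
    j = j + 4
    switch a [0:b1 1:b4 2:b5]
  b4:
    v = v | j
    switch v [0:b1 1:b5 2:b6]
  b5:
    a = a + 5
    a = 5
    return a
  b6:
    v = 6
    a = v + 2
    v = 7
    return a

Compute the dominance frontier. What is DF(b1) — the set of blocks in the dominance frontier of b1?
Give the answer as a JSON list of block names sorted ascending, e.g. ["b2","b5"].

idom tree: b1←b0 b2←b1 b3←b1 b4←b3 b5←b3 b6←b4
Dom at joins:
  b1: preds {b0,b3,b4}: {b0} ∩ {b0,b1,b3} ∩ {b0,b1,b3,b4} = {b0}; idom=b0
  b5: preds {b3,b4}: {b0,b1,b3} ∩ {b0,b1,b3,b4} = {b0,b1,b3}; idom=b3

DF derivation:
  join b1 pred b0: · stop@b0
  join b1 pred b3: b3→b1 stop@b0
  join b1 pred b4: b4→b3→b1 stop@b0
  join b5 pred b3: · stop@b3
  join b5 pred b4: b4 stop@b3
  b0: DF=∅
  b1: DF={b1}
  b2: DF=∅
  b3: DF={b1}
  b4: DF={b1,b5}
  b5: DF=∅
  b6: DF=∅

DF(b1) = ["b1"]

Answer: ["b1"]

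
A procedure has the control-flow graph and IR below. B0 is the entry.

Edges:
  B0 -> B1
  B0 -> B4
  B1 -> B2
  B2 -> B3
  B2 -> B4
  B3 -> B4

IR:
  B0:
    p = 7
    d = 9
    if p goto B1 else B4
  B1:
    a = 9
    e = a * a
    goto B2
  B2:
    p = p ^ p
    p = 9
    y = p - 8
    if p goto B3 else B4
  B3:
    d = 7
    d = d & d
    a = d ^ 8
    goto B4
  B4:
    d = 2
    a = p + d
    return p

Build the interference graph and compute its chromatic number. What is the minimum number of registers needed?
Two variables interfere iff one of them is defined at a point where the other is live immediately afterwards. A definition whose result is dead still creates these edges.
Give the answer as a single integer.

Per-block:
  B0: def={d,p} ue=∅
  B1: def={a,e} ue=∅
  B2: def={p,y} ue={p}
  B3: def={a,d} ue=∅
  B4: def={a,d} ue={p}

Live sets:
  B0 li=∅ lo={p}
  B1 li={p} lo={p}
  B2 li={p} lo={p}
  B3 li={p} lo={p}
  B4 li={p} lo=∅

Interference:
  a↔{p}
  d↔{p}
  e↔{p}
  p↔{a,d,e,y}
  y↔{p}

Colouring:
  {a,p} pairwise interfere (2-clique) ⇒ χ ≥ 2
  2-colouring: R0={p}  R1={a,d,e,y}
  χ = 2

Answer: 2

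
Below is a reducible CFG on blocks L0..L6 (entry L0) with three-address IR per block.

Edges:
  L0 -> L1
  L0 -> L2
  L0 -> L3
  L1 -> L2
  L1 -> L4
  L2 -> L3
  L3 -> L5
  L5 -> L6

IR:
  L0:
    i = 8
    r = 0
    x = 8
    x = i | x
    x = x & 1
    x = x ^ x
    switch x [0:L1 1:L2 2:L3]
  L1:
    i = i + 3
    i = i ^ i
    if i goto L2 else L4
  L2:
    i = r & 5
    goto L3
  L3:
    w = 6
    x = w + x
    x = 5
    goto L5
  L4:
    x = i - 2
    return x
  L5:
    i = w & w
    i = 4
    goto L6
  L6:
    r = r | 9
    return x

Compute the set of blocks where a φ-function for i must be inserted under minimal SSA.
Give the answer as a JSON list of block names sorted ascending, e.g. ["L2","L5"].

Answer: ["L2", "L3"]

Analysis:
idom tree: L1←L0 L2←L0 L3←L0 L4←L1 L5←L3 L6←L5
Join-block Dom:
  L2: preds {L0,L1}: {L0} ∩ {L0,L1} = {L0}; idom=L0
  L3: preds {L0,L2}: {L0} ∩ {L0,L2} = {L0}; idom=L0

DF derivation:
  L2←L0: walk · to L0
  L2←L1: walk L1 to L0
  L3←L0: walk · to L0
  L3←L2: walk L2 to L0
  DF(L0)=∅
  DF(L1)={L2}
  DF(L2)={L3}
  DF(L3)=∅
  DF(L4)=∅
  DF(L5)=∅
  DF(L6)=∅

φ for i: defs {L0,L1,L2,L5}
  DF⁺ = {L2,L3}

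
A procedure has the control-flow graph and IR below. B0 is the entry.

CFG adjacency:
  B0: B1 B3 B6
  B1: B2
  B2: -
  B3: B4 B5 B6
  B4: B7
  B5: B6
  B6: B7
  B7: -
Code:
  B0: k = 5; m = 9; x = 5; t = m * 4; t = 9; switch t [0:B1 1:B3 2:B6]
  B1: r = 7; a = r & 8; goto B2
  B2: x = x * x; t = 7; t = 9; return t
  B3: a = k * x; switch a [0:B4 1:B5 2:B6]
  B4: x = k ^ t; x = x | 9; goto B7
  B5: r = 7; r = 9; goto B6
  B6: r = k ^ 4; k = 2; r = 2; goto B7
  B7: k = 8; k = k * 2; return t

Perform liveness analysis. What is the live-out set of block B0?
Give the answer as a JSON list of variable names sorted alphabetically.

Answer: ["k", "t", "x"]

Working:
Per-block:
  B0: def={k,m,t,x} ue=∅
  B1: def={a,r} ue=∅
  B2: def={t,x} ue={x}
  B3: def={a} ue={k,x}
  B4: def={x} ue={k,t}
  B5: def={r} ue=∅
  B6: def={k,r} ue={k}
  B7: def={k} ue={t}

Liveness:
  live B0: ∅→{k,t,x}
  live B1: {x}→{x}
  live B2: {x}→∅
  live B3: {k,t,x}→{k,t}
  live B4: {k,t}→{t}
  live B5: {k,t}→{k,t}
  live B6: {k,t}→{t}
  live B7: {t}→∅

live-out(B0) = ["k", "t", "x"]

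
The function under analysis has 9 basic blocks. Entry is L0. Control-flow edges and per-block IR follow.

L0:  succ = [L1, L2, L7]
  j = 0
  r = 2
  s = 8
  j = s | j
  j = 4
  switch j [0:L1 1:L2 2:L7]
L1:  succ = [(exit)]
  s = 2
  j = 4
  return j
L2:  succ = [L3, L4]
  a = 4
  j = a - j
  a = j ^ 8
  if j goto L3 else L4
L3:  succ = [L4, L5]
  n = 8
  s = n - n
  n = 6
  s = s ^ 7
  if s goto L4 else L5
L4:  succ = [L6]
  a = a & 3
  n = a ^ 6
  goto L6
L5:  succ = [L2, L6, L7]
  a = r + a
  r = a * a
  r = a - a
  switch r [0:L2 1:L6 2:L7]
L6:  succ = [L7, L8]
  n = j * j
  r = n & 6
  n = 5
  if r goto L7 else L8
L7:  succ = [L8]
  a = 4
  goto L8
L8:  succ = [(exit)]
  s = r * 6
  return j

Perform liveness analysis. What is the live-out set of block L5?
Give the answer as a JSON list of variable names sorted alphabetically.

Block summaries:
  L0 def {j,r,s} use ∅
  L1 def {j,s} use ∅
  L2 def {a,j} use {j}
  L3 def {n,s} use ∅
  L4 def {a,n} use {a}
  L5 def {a,r} use {a,r}
  L6 def {n,r} use {j}
  L7 def {a} use ∅
  L8 def {s} use {j,r}

Backward fixpoint:
  L0: in=∅ out={j,r}
  L1: in=∅ out=∅
  L2: in={j,r} out={a,j,r}
  L3: in={a,j,r} out={a,j,r}
  L4: in={a,j} out={j}
  L5: in={a,j,r} out={j,r}
  L6: in={j} out={j,r}
  L7: in={j,r} out={j,r}
  L8: in={j,r} out=∅

live-out(L5) = ["j", "r"]

Answer: ["j", "r"]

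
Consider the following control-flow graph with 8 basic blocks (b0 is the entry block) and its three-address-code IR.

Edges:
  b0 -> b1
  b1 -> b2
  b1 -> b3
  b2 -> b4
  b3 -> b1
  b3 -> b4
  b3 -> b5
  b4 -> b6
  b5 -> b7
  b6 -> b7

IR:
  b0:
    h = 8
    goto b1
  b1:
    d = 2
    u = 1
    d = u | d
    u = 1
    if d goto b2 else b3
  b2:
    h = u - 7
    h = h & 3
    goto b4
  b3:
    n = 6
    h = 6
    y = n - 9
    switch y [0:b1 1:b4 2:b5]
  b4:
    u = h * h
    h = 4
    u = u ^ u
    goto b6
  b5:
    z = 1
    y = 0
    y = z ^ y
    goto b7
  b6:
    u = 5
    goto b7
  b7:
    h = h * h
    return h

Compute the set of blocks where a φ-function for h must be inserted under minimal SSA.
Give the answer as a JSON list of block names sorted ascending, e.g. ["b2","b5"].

idom tree: b1←b0 b2←b1 b3←b1 b4←b1 b5←b3 b6←b4 b7←b1
Dom∩ at merges:
  b1: preds {b0,b3}: {b0} ∩ {b0,b1,b3} = {b0}; idom=b0
  b4: preds {b2,b3}: {b0,b1,b2} ∩ {b0,b1,b3} = {b0,b1}; idom=b1
  b7: preds {b5,b6}: {b0,b1,b3,b5} ∩ {b0,b1,b4,b6} = {b0,b1}; idom=b1

Frontier:
  join b1 pred b0: · stop@b0
  join b1 pred b3: b3→b1 stop@b0
  join b4 pred b2: b2 stop@b1
  join b4 pred b3: b3 stop@b1
  join b7 pred b5: b5→b3 stop@b1
  join b7 pred b6: b6→b4 stop@b1
  b0 → ∅
  b1 → {b1}
  b2 → {b4}
  b3 → {b1,b4,b7}
  b4 → {b7}
  b5 → {b7}
  b6 → {b7}
  b7 → ∅

φ for h: defs {b0,b2,b3,b4,b7}
  DF⁺ = {b1,b4,b7}

Answer: ["b1", "b4", "b7"]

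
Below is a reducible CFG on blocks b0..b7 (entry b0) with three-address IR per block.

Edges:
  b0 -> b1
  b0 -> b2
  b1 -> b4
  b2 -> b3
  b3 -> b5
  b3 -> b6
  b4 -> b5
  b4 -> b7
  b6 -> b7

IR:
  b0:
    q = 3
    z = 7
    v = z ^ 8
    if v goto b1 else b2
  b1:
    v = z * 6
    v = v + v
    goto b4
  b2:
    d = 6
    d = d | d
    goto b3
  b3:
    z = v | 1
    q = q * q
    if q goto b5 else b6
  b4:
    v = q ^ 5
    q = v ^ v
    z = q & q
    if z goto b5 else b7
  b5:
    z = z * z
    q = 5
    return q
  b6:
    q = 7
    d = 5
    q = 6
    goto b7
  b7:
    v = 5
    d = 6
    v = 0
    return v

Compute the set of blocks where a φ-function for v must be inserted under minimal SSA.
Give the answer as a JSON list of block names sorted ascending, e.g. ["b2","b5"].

idom tree: b1←b0 b2←b0 b3←b2 b4←b1 b5←b0 b6←b3 b7←b0
Dom∩ at merges:
  b5: preds {b3,b4}: {b0,b2,b3} ∩ {b0,b1,b4} = {b0}; idom=b0
  b7: preds {b4,b6}: {b0,b1,b4} ∩ {b0,b2,b3,b6} = {b0}; idom=b0

Frontier:
  b5←b3: walk b3→b2 to b0
  b5←b4: walk b4→b1 to b0
  b7←b4: walk b4→b1 to b0
  b7←b6: walk b6→b3→b2 to b0
  DF(b0)=∅
  DF(b1)={b5,b7}
  DF(b2)={b5,b7}
  DF(b3)={b5,b7}
  DF(b4)={b5,b7}
  DF(b5)=∅
  DF(b6)={b7}
  DF(b7)=∅

φ for v: defs {b0,b1,b4,b7}
  DF⁺ = {b5,b7}

Answer: ["b5", "b7"]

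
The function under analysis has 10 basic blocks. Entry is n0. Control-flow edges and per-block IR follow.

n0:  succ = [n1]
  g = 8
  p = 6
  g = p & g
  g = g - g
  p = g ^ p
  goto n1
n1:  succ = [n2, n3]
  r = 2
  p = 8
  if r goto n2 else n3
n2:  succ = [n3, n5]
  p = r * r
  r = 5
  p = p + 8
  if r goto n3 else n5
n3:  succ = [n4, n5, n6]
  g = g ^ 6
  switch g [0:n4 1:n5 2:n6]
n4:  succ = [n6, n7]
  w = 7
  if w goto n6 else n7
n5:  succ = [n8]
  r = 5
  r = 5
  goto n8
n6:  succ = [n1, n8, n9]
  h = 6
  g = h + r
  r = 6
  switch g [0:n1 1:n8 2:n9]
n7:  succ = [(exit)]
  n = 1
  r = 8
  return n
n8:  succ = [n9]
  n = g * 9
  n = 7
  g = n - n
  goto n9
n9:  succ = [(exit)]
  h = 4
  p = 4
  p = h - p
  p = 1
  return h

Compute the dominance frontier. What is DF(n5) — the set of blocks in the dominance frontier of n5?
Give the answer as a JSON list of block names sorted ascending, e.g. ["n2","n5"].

idom tree: n1←n0 n2←n1 n3←n1 n4←n3 n5←n1 n6←n3 n7←n4 n8←n1 n9←n1
Dom∩ at merges:
  n1: preds {n0,n6}: {n0} ∩ {n0,n1,n3,n6} = {n0}; idom=n0
  n3: preds {n1,n2}: {n0,n1} ∩ {n0,n1,n2} = {n0,n1}; idom=n1
  n5: preds {n2,n3}: {n0,n1,n2} ∩ {n0,n1,n3} = {n0,n1}; idom=n1
  n6: preds {n3,n4}: {n0,n1,n3} ∩ {n0,n1,n3,n4} = {n0,n1,n3}; idom=n3
  n8: preds {n5,n6}: {n0,n1,n5} ∩ {n0,n1,n3,n6} = {n0,n1}; idom=n1
  n9: preds {n6,n8}: {n0,n1,n3,n6} ∩ {n0,n1,n8} = {n0,n1}; idom=n1

Frontier:
  n1←n0: walk · to n0
  n1←n6: walk n6→n3→n1 to n0
  n3←n1: walk · to n1
  n3←n2: walk n2 to n1
  n5←n2: walk n2 to n1
  n5←n3: walk n3 to n1
  n6←n3: walk · to n3
  n6←n4: walk n4 to n3
  n8←n5: walk n5 to n1
  n8←n6: walk n6→n3 to n1
  n9←n6: walk n6→n3 to n1
  n9←n8: walk n8 to n1
  DF(n0)=∅
  DF(n1)={n1}
  DF(n2)={n3,n5}
  DF(n3)={n1,n5,n8,n9}
  DF(n4)={n6}
  DF(n5)={n8}
  DF(n6)={n1,n8,n9}
  DF(n7)=∅
  DF(n8)={n9}
  DF(n9)=∅

DF(n5) = ["n8"]

Answer: ["n8"]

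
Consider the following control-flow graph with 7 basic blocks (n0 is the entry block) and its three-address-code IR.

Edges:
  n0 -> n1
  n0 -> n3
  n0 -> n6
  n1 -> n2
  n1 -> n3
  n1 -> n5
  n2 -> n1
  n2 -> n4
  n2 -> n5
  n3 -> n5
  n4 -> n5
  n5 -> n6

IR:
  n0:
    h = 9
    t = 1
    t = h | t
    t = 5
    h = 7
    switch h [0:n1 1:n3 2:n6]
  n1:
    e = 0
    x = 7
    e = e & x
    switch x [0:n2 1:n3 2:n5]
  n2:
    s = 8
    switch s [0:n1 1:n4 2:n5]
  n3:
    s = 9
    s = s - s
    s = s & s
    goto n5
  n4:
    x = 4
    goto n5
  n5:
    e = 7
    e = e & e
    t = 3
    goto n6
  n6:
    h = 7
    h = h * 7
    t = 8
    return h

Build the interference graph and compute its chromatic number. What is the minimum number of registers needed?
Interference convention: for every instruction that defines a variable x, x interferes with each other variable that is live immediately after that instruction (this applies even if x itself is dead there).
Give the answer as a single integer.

Answer: 2

Derivation:
def/use:
  n0: {h,t} / ∅
  n1: {e,x} / ∅
  n2: {s} / ∅
  n3: {s} / ∅
  n4: {x} / ∅
  n5: {e,t} / ∅
  n6: {h,t} / ∅

Live sets:
  n0: in=∅ out=∅
  n1: in=∅ out=∅
  n2: in=∅ out=∅
  n3: in=∅ out=∅
  n4: in=∅ out=∅
  n5: in=∅ out=∅
  n6: in=∅ out=∅

Conflict graph:
  e↔{x}
  h↔{t}
  s↔∅
  t↔{h}
  x↔{e}

Registers:
  {e,x} pairwise interfere (2-clique) ⇒ χ ≥ 2
  2-colouring: c0={e,h,s}  c1={t,x}
  χ = 2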